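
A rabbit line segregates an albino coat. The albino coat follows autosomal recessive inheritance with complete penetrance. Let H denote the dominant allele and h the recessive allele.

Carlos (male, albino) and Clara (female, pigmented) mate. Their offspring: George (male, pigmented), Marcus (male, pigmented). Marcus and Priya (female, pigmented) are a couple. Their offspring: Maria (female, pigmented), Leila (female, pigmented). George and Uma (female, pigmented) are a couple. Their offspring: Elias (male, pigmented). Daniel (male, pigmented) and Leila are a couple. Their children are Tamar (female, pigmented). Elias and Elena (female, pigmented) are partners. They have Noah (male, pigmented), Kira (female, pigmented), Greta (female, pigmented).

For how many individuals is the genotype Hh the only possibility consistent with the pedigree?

Obligate heterozygotes: George is pigmented so carries H and received h from Carlos (hh), so George is Hh; Marcus is pigmented so carries H and received h from Carlos (hh), so Marcus is Hh.
Every other individual is either homozygous by phenotype or has at least one consistent homozygous assignment, so the count is 2.

2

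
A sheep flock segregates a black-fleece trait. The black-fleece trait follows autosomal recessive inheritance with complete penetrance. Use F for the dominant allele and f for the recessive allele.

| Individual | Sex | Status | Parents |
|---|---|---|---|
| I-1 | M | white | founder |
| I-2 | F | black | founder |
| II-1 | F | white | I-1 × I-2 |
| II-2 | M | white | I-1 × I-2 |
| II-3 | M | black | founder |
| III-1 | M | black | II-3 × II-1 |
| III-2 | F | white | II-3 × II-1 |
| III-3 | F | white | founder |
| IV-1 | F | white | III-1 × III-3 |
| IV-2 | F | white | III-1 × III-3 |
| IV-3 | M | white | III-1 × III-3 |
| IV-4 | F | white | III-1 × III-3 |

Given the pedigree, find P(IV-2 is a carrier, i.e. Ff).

1

IV-2 is white so carries F and received f from III-1 (ff), so IV-2 is Ff, giving P(Ff) = 1.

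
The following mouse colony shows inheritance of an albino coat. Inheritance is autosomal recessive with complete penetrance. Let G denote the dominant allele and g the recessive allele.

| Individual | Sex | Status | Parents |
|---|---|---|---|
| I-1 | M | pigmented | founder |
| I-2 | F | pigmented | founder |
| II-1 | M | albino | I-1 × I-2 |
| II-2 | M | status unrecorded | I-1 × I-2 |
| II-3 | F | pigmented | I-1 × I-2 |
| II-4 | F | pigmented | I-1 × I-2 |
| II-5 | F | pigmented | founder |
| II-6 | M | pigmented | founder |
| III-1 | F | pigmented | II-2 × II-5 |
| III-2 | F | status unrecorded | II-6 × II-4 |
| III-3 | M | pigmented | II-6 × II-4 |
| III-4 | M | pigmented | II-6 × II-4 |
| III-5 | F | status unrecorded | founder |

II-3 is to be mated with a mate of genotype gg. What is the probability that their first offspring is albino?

I-1 is pigmented so carries G and passed g to II-1 (gg), so I-1 is Gg.
I-2 is pigmented so carries G and passed g to II-1 (gg), so I-2 is Gg.
II-3 is a pigmented offspring of I-1 (Gg) × I-2 (Gg), whose cross gives 1/4 GG : 1/2 Gg : 1/4 gg; conditioning on being pigmented, II-3 is GG with probability 1/3, Gg with probability 2/3.
Summing over parental genotype combinations, P(offspring is albino) = 2/3·1/2 = 1/3.

1/3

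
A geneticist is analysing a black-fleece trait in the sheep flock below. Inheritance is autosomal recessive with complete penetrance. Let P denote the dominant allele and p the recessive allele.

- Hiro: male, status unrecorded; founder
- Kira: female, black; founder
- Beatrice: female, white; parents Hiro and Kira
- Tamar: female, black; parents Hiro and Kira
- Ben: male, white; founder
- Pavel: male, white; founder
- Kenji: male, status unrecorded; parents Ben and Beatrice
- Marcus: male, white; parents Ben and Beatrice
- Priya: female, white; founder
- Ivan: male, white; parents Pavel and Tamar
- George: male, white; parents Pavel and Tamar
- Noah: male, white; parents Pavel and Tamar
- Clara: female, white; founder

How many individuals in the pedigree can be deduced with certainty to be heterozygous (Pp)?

Obligate heterozygotes: Hiro passed P to Beatrice (Pp, whose p came from Kira) and passed p to Tamar (pp), so Hiro is Pp; Beatrice is white so carries P and received p from Kira (pp), so Beatrice is Pp; Ivan is white so carries P and received p from Tamar (pp), so Ivan is Pp; George is white so carries P and received p from Tamar (pp), so George is Pp; Noah is white so carries P and received p from Tamar (pp), so Noah is Pp.
Every other individual is either homozygous by phenotype or has at least one consistent homozygous assignment, so the count is 5.

5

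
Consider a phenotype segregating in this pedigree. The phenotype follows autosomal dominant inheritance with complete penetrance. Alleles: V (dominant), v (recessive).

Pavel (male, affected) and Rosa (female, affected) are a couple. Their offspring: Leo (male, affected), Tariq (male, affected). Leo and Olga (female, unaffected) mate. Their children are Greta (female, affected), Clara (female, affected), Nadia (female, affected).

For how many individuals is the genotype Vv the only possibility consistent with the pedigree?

3

Obligate heterozygotes: Greta is affected so carries V and received v from Olga (vv), so Greta is Vv; Clara is affected so carries V and received v from Olga (vv), so Clara is Vv; Nadia is affected so carries V and received v from Olga (vv), so Nadia is Vv.
Every other individual is either homozygous by phenotype or has at least one consistent homozygous assignment, so the count is 3.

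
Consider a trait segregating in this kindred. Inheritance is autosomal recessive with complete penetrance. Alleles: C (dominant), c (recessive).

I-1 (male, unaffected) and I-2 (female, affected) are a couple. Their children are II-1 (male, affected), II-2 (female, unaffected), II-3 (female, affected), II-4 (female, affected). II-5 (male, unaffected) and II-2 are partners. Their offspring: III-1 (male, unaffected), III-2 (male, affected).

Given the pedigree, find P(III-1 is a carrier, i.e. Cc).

II-5 is unaffected so carries C and passed c to III-2 (cc), so II-5 is Cc.
II-2 is unaffected so carries C and received c from I-2 (cc), so II-2 is Cc.
Their cross gives offspring ratios 1/4 CC : 1/2 Cc : 1/4 cc. Conditioning on III-1 being unaffected, P(Cc) = 1/2 / 3/4 = 2/3.

2/3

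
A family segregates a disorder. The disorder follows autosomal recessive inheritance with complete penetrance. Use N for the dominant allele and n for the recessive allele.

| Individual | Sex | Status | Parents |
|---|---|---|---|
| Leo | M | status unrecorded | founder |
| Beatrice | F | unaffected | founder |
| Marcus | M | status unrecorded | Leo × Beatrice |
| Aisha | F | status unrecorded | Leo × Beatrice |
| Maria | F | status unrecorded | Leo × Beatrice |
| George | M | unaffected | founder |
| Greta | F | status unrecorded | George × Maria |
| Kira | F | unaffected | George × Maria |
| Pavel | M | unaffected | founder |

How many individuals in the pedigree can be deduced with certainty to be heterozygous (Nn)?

No individual's genotype is forced to Nn by the pedigree, so the count is 0.

0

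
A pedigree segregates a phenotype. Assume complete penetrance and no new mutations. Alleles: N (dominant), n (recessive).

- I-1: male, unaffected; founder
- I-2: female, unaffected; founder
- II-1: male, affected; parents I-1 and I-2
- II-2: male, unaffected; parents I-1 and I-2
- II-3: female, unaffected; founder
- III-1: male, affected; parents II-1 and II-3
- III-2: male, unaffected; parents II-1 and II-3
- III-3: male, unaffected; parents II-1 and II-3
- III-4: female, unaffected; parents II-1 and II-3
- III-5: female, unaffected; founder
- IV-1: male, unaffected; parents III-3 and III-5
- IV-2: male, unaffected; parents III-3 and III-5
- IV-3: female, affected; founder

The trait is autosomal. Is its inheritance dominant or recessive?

I-1 and I-2 are both unaffected yet have an affected child II-1. Under dominance, an affected child requires at least one affected parent, so the trait cannot be dominant.

recessive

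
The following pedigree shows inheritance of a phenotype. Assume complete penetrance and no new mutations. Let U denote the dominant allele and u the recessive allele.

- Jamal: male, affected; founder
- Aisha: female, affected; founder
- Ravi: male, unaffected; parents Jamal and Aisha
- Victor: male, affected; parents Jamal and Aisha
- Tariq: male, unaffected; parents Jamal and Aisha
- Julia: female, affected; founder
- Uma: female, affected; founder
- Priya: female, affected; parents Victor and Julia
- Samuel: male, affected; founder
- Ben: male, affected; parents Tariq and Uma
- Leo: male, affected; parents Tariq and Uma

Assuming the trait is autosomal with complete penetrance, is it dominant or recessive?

Jamal and Aisha are both affected yet have an unaffected child Ravi. Under a recessive model two affected parents are homozygous and every child would be affected, so the trait cannot be recessive.

dominant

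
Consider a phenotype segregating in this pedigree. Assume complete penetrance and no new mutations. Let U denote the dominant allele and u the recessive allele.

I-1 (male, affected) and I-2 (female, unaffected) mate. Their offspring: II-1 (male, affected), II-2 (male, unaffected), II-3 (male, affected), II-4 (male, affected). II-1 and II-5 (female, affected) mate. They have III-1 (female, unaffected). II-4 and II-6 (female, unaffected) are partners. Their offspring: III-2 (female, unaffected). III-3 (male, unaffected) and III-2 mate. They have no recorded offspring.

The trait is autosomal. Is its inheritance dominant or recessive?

dominant

II-1 and II-5 are both affected yet have an unaffected child III-1. Under a recessive model two affected parents are homozygous and every child would be affected, so the trait cannot be recessive.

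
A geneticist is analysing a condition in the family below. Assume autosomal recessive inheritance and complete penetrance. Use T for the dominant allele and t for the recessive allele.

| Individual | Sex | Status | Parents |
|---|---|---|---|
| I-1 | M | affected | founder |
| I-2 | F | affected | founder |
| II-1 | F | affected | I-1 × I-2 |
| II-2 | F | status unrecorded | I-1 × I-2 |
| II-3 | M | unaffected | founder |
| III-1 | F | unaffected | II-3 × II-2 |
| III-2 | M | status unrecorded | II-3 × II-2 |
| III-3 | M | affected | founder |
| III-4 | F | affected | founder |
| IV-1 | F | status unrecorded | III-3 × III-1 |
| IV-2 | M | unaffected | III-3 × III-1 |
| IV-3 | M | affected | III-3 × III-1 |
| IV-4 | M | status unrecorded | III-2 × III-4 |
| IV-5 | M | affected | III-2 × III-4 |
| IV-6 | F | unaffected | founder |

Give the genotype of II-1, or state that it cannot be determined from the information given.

tt

II-1 is affected, so II-1 is tt.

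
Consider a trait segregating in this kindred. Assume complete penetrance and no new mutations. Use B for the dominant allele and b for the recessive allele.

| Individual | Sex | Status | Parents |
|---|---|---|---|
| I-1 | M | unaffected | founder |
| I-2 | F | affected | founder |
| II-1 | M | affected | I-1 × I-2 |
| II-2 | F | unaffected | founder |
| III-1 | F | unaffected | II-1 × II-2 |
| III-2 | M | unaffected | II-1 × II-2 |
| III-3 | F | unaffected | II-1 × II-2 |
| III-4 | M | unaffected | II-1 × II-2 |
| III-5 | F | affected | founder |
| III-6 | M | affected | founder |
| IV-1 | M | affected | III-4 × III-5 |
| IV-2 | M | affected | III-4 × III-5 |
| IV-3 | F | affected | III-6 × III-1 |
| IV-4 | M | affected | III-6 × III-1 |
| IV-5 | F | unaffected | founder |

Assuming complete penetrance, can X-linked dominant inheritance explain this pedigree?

Under X-linked dominant, III-1 (unaffected, female) cannot arise from II-1 (affected) × II-2 (unaffected).

No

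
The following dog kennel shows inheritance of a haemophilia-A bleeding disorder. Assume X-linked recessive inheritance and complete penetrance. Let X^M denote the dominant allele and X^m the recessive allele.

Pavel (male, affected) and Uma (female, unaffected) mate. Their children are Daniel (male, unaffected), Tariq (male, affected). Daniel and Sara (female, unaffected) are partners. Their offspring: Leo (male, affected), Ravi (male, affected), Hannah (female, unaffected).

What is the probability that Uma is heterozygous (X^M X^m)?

Uma is unaffected so carries M and passed m to Tariq (X^m Y), so Uma is X^M X^m, giving P(X^M X^m) = 1.

1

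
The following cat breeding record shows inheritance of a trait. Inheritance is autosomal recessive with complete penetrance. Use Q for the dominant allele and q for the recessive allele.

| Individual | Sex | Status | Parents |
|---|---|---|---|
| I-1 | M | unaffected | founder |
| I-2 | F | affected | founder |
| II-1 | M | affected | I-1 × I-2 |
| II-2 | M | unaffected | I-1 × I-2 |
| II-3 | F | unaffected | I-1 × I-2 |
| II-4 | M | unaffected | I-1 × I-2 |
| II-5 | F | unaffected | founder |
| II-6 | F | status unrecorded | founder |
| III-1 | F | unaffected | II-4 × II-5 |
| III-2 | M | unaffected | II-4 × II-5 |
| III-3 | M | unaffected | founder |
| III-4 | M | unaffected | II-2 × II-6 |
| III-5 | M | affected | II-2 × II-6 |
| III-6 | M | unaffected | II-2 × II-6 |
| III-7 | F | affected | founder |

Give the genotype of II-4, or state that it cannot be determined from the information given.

Qq

From phenotype alone, II-4 is QQ or Qq.
II-4 is unaffected so carries Q and received q from I-2 (qq), so II-4 is Qq.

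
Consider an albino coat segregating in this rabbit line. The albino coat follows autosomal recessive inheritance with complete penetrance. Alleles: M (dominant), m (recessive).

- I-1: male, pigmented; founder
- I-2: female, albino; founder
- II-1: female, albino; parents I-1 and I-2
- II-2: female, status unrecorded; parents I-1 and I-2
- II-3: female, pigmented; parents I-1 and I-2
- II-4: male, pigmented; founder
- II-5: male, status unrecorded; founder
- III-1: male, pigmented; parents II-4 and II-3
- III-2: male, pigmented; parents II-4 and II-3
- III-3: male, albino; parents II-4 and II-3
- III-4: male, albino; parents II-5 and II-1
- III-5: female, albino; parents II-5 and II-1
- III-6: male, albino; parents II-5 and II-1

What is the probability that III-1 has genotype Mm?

II-4 is pigmented so carries M and passed m to III-3 (mm), so II-4 is Mm.
II-3 is pigmented so carries M and received m from I-2 (mm), so II-3 is Mm.
Their cross gives offspring ratios 1/4 MM : 1/2 Mm : 1/4 mm. Conditioning on III-1 being pigmented, P(Mm) = 1/2 / 3/4 = 2/3.

2/3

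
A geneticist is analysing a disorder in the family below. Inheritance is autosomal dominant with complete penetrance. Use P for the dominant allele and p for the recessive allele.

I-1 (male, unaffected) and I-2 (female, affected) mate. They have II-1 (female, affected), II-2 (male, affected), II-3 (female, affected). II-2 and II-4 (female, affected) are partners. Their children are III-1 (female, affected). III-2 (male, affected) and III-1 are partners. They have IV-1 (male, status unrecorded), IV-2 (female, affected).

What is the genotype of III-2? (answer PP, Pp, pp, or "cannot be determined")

cannot be determined

III-2's phenotype allows PP or Pp, and no parent or child forces a single allele at both positions; consistent genotype assignments exist with III-2 as PP or Pp.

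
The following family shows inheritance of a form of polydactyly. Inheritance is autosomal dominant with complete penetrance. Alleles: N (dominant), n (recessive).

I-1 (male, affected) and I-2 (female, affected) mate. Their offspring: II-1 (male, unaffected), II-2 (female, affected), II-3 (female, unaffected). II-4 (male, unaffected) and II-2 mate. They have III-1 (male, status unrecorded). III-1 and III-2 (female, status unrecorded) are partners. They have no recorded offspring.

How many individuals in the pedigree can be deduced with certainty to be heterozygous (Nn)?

2

Obligate heterozygotes: I-1 is affected so carries N and passed n to II-1 (nn), so I-1 is Nn; I-2 is affected so carries N and passed n to II-1 (nn), so I-2 is Nn.
Every other individual is either homozygous by phenotype or has at least one consistent homozygous assignment, so the count is 2.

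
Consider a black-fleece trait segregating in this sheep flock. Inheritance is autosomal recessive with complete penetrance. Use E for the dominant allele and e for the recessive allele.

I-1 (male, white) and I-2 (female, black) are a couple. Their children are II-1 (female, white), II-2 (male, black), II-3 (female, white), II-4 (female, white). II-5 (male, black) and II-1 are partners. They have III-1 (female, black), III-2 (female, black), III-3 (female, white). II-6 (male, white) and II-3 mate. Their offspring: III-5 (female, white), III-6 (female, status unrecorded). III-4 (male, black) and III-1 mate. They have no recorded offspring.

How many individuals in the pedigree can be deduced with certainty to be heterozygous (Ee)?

5

Obligate heterozygotes: I-1 is white so carries E and passed e to II-2 (ee), so I-1 is Ee; II-1 is white so carries E and received e from I-2 (ee), so II-1 is Ee; II-3 is white so carries E and received e from I-2 (ee), so II-3 is Ee; II-4 is white so carries E and received e from I-2 (ee), so II-4 is Ee; III-3 is white so carries E and received e from II-5 (ee), so III-3 is Ee.
Every other individual is either homozygous by phenotype or has at least one consistent homozygous assignment, so the count is 5.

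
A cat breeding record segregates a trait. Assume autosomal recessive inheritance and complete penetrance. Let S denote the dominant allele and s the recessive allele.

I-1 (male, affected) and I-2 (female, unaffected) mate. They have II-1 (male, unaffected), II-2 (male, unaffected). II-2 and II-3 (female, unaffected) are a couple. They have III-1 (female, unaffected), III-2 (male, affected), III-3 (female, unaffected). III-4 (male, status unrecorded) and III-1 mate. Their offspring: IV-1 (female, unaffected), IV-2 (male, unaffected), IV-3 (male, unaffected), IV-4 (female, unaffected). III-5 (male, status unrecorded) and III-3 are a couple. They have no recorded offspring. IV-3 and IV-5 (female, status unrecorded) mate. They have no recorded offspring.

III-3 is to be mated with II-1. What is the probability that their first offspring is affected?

II-2 is unaffected so carries S and received s from I-1 (ss), so II-2 is Ss.
II-3 is unaffected so carries S and passed s to III-2 (ss), so II-3 is Ss.
III-3 is an unaffected offspring of II-2 (Ss) × II-3 (Ss), whose cross gives 1/4 SS : 1/2 Ss : 1/4 ss; conditioning on being unaffected, III-3 is SS with probability 1/3, Ss with probability 2/3.
II-1 is unaffected so carries S and received s from I-1 (ss), so II-1 is Ss.
Summing over parental genotype combinations, P(offspring is affected) = 2/3·1/4 = 1/6.

1/6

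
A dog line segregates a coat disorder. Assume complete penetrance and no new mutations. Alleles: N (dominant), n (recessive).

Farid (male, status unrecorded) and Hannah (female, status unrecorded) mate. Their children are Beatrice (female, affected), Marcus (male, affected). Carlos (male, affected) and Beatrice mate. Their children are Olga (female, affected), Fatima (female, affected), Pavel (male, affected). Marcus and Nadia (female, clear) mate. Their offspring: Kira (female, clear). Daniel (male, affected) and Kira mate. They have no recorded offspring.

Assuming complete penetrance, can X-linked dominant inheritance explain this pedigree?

No

Under X-linked dominant, Kira (clear, female) cannot arise from Marcus (affected) × Nadia (clear).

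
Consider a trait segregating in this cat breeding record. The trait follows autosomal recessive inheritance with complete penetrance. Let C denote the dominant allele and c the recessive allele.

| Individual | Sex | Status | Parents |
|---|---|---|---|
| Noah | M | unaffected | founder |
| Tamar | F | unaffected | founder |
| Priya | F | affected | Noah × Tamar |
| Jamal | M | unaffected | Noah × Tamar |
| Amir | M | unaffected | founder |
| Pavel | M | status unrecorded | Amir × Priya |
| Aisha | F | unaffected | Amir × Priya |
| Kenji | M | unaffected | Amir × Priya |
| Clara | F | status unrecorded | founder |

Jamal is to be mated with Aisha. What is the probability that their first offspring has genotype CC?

Noah is unaffected so carries C and passed c to Priya (cc), so Noah is Cc.
Tamar is unaffected so carries C and passed c to Priya (cc), so Tamar is Cc.
Jamal is an unaffected offspring of Noah (Cc) × Tamar (Cc), whose cross gives 1/4 CC : 1/2 Cc : 1/4 cc; conditioning on being unaffected, Jamal is CC with probability 1/3, Cc with probability 2/3.
Aisha is unaffected so carries C and received c from Priya (cc), so Aisha is Cc.
Summing over parental genotype combinations, P(offspring has genotype CC) = 1/3·1/2 + 2/3·1/4 = 1/3.

1/3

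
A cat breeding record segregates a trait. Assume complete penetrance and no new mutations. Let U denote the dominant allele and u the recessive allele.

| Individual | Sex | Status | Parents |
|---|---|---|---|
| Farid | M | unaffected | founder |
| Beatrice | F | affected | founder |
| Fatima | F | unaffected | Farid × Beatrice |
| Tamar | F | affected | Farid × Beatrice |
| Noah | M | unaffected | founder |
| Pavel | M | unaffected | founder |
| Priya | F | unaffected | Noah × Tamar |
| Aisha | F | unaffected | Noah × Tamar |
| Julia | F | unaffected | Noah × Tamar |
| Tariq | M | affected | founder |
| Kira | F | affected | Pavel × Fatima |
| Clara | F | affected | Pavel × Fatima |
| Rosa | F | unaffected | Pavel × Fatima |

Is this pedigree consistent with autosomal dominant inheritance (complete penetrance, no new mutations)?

Under autosomal dominant, Kira (affected, female) cannot arise from Pavel (unaffected) × Fatima (unaffected).

No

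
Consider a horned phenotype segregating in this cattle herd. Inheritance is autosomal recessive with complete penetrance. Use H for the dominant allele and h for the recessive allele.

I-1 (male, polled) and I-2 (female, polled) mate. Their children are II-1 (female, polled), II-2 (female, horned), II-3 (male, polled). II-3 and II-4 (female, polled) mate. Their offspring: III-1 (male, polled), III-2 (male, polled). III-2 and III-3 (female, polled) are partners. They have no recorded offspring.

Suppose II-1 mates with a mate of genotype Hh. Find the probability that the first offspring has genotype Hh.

I-1 is polled so carries H and passed h to II-2 (hh), so I-1 is Hh.
I-2 is polled so carries H and passed h to II-2 (hh), so I-2 is Hh.
II-1 is a polled offspring of I-1 (Hh) × I-2 (Hh), whose cross gives 1/4 HH : 1/2 Hh : 1/4 hh; conditioning on being polled, II-1 is HH with probability 1/3, Hh with probability 2/3.
Summing over parental genotype combinations, P(offspring has genotype Hh) = 1/3·1/2 + 2/3·1/2 = 1/2.

1/2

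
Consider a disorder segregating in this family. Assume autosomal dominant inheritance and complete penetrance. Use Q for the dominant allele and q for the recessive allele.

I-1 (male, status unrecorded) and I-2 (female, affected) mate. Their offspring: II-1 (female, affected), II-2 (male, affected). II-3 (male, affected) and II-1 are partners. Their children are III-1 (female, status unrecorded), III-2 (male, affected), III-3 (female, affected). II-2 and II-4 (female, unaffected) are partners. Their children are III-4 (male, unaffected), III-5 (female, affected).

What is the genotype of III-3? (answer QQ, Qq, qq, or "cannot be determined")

cannot be determined

III-3's phenotype allows QQ or Qq, and no parent or child forces a single allele at both positions; consistent genotype assignments exist with III-3 as QQ or Qq.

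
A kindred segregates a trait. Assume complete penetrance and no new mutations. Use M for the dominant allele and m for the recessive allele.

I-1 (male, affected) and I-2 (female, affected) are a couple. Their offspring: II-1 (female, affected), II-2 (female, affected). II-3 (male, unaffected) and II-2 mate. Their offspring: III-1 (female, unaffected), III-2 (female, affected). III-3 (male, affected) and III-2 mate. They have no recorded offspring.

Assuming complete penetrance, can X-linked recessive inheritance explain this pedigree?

Under X-linked recessive, III-2 (affected, female) cannot arise from II-3 (unaffected) × II-2 (affected).

No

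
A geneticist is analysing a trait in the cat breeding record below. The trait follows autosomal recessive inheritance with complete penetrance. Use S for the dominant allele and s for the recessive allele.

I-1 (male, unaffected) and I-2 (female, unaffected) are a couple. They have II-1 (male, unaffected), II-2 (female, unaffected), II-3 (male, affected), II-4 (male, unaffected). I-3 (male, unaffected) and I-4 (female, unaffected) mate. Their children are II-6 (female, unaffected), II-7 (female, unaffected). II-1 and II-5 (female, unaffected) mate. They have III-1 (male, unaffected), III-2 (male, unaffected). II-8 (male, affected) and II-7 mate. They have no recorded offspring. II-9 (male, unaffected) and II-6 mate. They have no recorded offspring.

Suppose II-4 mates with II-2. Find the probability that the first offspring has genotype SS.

I-1 is unaffected so carries S and passed s to II-3 (ss), so I-1 is Ss.
I-2 is unaffected so carries S and passed s to II-3 (ss), so I-2 is Ss.
II-4 is an unaffected offspring of I-1 (Ss) × I-2 (Ss), whose cross gives 1/4 SS : 1/2 Ss : 1/4 ss; conditioning on being unaffected, II-4 is SS with probability 1/3, Ss with probability 2/3.
II-2 is an unaffected offspring of I-1 (Ss) × I-2 (Ss), whose cross gives 1/4 SS : 1/2 Ss : 1/4 ss; conditioning on being unaffected, II-2 is SS with probability 1/3, Ss with probability 2/3.
Summing over parental genotype combinations, P(offspring has genotype SS) = 1/9·1 + 2/9·1/2 + 2/9·1/2 + 4/9·1/4 = 4/9.

4/9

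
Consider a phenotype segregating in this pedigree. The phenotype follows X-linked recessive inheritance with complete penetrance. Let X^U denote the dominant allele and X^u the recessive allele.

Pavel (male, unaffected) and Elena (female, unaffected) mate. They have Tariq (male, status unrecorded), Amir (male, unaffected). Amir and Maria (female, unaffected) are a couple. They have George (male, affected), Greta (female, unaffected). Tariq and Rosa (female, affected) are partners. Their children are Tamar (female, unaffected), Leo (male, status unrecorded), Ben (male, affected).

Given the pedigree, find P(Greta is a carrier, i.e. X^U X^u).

Amir is unaffected, so Amir is X^U Y.
Maria is unaffected so carries U and passed u to George (X^u Y), so Maria is X^U X^u.
Their cross gives offspring ratios 1/2 X^U X^U : 1/2 X^U X^u. Conditioning on Greta being unaffected, P(X^U X^u) = 1/2 / 1 = 1/2.

1/2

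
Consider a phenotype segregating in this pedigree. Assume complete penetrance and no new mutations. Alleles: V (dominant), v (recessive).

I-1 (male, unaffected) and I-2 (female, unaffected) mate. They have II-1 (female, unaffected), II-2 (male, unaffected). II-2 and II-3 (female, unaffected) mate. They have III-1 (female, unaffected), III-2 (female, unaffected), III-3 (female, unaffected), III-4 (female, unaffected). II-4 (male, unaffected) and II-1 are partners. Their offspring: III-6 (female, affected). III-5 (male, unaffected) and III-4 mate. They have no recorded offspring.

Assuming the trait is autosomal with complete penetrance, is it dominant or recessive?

recessive

II-4 and II-1 are both unaffected yet have an affected child III-6. Under dominance, an affected child requires at least one affected parent, so the trait cannot be dominant.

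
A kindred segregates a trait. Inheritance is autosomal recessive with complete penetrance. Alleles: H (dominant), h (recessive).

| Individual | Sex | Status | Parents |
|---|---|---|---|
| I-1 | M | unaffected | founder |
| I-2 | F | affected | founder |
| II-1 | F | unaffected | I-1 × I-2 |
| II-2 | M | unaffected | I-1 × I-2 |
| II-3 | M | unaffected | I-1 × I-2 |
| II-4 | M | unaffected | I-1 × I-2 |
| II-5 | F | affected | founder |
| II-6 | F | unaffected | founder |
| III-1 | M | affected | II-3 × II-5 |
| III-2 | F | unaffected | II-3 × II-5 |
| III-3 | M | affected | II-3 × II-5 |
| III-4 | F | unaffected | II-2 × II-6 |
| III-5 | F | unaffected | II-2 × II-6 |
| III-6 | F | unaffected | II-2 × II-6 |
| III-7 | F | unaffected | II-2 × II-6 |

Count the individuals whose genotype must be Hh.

5

Obligate heterozygotes: II-1 is unaffected so carries H and received h from I-2 (hh), so II-1 is Hh; II-2 is unaffected so carries H and received h from I-2 (hh), so II-2 is Hh; II-3 is unaffected so carries H and received h from I-2 (hh), so II-3 is Hh; II-4 is unaffected so carries H and received h from I-2 (hh), so II-4 is Hh; III-2 is unaffected so carries H and received h from II-5 (hh), so III-2 is Hh.
Every other individual is either homozygous by phenotype or has at least one consistent homozygous assignment, so the count is 5.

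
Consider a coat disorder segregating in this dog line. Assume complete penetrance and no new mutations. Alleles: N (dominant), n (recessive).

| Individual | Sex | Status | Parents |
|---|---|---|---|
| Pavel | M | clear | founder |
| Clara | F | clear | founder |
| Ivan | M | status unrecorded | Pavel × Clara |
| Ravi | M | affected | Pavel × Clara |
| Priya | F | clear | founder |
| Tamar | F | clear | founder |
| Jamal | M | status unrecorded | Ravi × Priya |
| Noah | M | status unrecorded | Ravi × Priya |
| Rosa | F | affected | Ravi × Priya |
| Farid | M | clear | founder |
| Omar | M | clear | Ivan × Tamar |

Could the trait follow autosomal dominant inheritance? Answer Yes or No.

No

Under autosomal dominant, Ravi (affected, male) cannot arise from Pavel (clear) × Clara (clear).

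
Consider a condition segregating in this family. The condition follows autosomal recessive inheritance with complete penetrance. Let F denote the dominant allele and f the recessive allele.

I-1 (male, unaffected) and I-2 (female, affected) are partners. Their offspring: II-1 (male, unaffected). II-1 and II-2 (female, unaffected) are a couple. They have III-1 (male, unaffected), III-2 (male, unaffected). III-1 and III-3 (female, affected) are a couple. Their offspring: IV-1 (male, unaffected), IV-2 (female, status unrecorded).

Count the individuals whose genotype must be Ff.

2

Obligate heterozygotes: II-1 is unaffected so carries F and received f from I-2 (ff), so II-1 is Ff; IV-1 is unaffected so carries F and received f from III-3 (ff), so IV-1 is Ff.
Every other individual is either homozygous by phenotype or has at least one consistent homozygous assignment, so the count is 2.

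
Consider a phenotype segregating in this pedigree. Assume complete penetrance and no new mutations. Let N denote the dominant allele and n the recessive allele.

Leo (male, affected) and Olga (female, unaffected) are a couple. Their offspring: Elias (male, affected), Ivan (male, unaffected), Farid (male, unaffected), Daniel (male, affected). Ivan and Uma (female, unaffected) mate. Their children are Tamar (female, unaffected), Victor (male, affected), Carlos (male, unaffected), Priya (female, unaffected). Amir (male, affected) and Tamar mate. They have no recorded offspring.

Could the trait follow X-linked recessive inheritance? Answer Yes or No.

A consistent assignment under X-linked recessive exists: Leo X^n Y, Olga X^N X^n, Elias X^n Y, Ivan X^N Y, Farid X^N Y, Daniel X^n Y, Uma X^N X^n, Tamar X^N X^N, Victor X^n Y, Carlos X^N Y, Priya X^N X^N, Amir X^n Y.
In this assignment every recorded phenotype matches its genotype and every non-founder's genotype is obtainable from its parents' genotypes, so the pedigree is consistent.

Yes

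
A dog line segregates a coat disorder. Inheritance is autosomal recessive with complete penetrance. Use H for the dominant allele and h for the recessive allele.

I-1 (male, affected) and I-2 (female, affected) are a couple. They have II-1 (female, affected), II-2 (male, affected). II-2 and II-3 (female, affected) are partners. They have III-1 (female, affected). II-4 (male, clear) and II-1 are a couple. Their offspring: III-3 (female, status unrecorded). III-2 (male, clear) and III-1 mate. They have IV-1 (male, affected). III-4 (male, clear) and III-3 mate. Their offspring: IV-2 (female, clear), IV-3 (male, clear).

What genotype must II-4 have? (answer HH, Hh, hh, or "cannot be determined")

II-4's phenotype allows HH or Hh, and no parent or child forces a single allele at both positions; consistent genotype assignments exist with II-4 as HH or Hh.

cannot be determined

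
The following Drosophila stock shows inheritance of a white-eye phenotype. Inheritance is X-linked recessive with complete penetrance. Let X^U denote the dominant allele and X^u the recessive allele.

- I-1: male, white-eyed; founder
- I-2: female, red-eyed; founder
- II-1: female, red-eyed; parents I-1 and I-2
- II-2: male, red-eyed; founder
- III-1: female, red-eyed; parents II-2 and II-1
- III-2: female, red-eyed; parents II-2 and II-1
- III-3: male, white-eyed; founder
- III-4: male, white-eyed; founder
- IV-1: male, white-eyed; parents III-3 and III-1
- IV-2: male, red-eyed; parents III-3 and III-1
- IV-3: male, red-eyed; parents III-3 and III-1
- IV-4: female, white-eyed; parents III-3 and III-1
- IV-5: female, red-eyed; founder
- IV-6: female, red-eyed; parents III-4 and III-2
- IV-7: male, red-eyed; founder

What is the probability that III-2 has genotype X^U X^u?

1/3

II-2 is red-eyed, so II-2 is X^U Y.
II-1 is red-eyed so carries U and received u from I-1 (X^u Y), so II-1 is X^U X^u.
Their cross gives offspring ratios 1/2 X^U X^U : 1/2 X^U X^u. Conditioning on III-2 being red-eyed, P(X^U X^u) = 1/2 / 1 = 1/2 before taking III-2's own offspring into account.
III-4 is white-eyed, so III-4 is X^u Y.
Now use III-2's offspring. Probability of each recorded status — red-eyed daughter IV-6: 1/2 if III-2 is X^U X^u, 1 if X^U X^U.
Bayes: P(X^U X^u) = 1/2·1/2 / (1/2·1/2 + 1/2·1) = 1/3.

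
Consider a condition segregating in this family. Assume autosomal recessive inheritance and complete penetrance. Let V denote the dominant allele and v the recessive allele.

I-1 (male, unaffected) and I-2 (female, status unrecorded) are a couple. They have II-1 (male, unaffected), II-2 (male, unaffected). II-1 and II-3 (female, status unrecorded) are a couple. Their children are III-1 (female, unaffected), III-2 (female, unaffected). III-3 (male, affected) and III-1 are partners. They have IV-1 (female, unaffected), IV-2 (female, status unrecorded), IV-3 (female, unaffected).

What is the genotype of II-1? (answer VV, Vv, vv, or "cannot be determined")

II-1's phenotype allows VV or Vv, and no parent or child forces a single allele at both positions; consistent genotype assignments exist with II-1 as VV or Vv.

cannot be determined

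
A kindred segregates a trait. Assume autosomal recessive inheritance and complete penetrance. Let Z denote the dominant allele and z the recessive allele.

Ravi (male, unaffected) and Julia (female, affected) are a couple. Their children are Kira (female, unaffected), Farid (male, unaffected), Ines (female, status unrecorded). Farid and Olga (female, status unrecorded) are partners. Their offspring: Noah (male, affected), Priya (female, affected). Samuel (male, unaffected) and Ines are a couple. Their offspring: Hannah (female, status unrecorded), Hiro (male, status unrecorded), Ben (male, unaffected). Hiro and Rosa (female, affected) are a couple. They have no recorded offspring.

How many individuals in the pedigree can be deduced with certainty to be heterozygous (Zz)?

Obligate heterozygotes: Kira is unaffected so carries Z and received z from Julia (zz), so Kira is Zz; Farid is unaffected so carries Z and received z from Julia (zz), so Farid is Zz.
Every other individual is either homozygous by phenotype or has at least one consistent homozygous assignment, so the count is 2.

2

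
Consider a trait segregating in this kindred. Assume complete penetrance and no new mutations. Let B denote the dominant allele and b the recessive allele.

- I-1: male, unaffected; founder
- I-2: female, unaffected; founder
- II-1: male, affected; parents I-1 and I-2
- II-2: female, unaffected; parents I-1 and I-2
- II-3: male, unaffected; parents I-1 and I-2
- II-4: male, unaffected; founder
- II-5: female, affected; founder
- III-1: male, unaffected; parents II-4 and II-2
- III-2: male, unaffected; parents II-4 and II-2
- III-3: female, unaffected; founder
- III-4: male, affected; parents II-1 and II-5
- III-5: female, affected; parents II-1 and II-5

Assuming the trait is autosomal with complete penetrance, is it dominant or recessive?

I-1 and I-2 are both unaffected yet have an affected child II-1. Under dominance, an affected child requires at least one affected parent, so the trait cannot be dominant.

recessive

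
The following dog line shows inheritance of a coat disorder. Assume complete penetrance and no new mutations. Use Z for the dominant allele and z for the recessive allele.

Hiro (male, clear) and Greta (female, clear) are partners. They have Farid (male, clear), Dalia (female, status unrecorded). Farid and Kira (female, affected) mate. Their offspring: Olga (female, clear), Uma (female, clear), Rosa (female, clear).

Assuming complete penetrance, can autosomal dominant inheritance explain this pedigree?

A consistent assignment under autosomal dominant exists: Hiro zz, Greta zz, Farid zz, Dalia zz, Kira Zz, Olga zz, Uma zz, Rosa zz.
In this assignment every recorded phenotype matches its genotype and every non-founder's genotype is obtainable from its parents' genotypes, so the pedigree is consistent.

Yes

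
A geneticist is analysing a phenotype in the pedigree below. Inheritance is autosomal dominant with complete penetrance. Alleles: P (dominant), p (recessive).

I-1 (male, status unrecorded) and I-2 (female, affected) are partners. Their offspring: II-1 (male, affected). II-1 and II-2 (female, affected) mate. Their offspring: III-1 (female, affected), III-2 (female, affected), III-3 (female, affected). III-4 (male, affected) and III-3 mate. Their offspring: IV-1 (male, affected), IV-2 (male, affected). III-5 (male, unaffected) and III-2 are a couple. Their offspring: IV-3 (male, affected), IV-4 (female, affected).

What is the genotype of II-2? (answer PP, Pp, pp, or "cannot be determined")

II-2's phenotype allows PP or Pp, and no parent or child forces a single allele at both positions; consistent genotype assignments exist with II-2 as PP or Pp.

cannot be determined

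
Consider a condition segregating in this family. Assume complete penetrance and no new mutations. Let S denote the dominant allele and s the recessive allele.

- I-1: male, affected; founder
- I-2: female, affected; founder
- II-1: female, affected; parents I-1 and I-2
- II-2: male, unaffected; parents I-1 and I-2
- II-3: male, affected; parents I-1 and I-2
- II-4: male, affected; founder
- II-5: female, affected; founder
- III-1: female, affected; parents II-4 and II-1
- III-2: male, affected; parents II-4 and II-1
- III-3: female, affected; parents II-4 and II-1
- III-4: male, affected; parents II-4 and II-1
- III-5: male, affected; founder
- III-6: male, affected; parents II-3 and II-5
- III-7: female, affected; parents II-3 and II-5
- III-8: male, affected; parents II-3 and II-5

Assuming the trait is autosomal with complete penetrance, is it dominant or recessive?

I-1 and I-2 are both affected yet have an unaffected child II-2. Under a recessive model two affected parents are homozygous and every child would be affected, so the trait cannot be recessive.

dominant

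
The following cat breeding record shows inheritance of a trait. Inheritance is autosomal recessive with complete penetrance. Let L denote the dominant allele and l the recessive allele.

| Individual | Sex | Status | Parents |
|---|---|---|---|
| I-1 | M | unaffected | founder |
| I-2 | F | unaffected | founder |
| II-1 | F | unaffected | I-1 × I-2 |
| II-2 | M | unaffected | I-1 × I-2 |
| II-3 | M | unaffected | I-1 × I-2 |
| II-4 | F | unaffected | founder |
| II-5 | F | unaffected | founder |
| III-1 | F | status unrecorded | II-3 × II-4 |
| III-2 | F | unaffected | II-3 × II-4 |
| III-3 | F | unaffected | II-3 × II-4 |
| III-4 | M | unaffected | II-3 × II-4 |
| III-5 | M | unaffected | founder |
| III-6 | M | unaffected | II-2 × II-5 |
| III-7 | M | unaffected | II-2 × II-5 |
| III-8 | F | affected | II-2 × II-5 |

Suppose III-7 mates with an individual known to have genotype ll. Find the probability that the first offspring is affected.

II-2 is unaffected so carries L and passed l to III-8 (ll), so II-2 is Ll.
II-5 is unaffected so carries L and passed l to III-8 (ll), so II-5 is Ll.
III-7 is an unaffected offspring of II-2 (Ll) × II-5 (Ll), whose cross gives 1/4 LL : 1/2 Ll : 1/4 ll; conditioning on being unaffected, III-7 is LL with probability 1/3, Ll with probability 2/3.
Summing over parental genotype combinations, P(offspring is affected) = 2/3·1/2 = 1/3.

1/3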